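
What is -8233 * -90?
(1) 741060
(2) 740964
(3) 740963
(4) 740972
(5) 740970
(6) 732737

-8233 * -90 = 740970
5) 740970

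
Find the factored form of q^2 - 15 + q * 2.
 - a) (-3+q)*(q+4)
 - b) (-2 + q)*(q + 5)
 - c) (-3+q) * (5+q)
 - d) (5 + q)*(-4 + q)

We need to factor q^2 - 15 + q * 2.
The factored form is (-3+q) * (5+q).
c) (-3+q) * (5+q)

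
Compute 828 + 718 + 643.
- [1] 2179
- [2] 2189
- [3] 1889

First: 828 + 718 = 1546
Then: 1546 + 643 = 2189
2) 2189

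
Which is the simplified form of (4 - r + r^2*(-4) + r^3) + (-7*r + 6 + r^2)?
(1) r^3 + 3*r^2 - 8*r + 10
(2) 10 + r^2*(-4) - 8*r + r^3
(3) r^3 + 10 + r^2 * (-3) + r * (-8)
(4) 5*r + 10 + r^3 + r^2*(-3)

Adding the polynomials and combining like terms:
(4 - r + r^2*(-4) + r^3) + (-7*r + 6 + r^2)
= r^3 + 10 + r^2 * (-3) + r * (-8)
3) r^3 + 10 + r^2 * (-3) + r * (-8)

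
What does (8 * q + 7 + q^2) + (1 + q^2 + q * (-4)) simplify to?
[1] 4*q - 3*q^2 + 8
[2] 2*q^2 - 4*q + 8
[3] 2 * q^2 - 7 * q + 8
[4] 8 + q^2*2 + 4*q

Adding the polynomials and combining like terms:
(8*q + 7 + q^2) + (1 + q^2 + q*(-4))
= 8 + q^2*2 + 4*q
4) 8 + q^2*2 + 4*q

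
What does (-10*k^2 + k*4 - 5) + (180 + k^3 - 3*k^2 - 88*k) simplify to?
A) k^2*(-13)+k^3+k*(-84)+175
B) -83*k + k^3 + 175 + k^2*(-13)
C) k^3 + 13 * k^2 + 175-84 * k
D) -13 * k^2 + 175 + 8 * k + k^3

Adding the polynomials and combining like terms:
(-10*k^2 + k*4 - 5) + (180 + k^3 - 3*k^2 - 88*k)
= k^2*(-13)+k^3+k*(-84)+175
A) k^2*(-13)+k^3+k*(-84)+175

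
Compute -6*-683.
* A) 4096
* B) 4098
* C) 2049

-6 * -683 = 4098
B) 4098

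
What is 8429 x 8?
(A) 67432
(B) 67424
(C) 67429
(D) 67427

8429 * 8 = 67432
A) 67432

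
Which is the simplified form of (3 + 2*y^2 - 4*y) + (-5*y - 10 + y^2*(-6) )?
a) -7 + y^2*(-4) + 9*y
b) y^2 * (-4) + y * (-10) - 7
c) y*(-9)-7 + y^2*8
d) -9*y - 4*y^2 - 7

Adding the polynomials and combining like terms:
(3 + 2*y^2 - 4*y) + (-5*y - 10 + y^2*(-6))
= -9*y - 4*y^2 - 7
d) -9*y - 4*y^2 - 7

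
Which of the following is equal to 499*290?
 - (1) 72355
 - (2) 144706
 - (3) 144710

499 * 290 = 144710
3) 144710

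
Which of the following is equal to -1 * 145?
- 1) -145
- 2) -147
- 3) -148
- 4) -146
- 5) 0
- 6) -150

-1 * 145 = -145
1) -145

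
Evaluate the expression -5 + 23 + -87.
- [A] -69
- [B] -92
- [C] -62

First: -5 + 23 = 18
Then: 18 + -87 = -69
A) -69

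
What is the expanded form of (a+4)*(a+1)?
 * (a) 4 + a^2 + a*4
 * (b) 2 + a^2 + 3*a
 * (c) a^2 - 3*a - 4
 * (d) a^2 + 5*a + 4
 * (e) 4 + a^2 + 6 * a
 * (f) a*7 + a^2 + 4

Expanding (a+4)*(a+1):
= a^2 + 5*a + 4
d) a^2 + 5*a + 4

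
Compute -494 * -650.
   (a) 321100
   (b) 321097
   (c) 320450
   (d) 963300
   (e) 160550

-494 * -650 = 321100
a) 321100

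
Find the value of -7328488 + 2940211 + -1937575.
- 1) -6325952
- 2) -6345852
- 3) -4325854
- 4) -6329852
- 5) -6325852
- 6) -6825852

First: -7328488 + 2940211 = -4388277
Then: -4388277 + -1937575 = -6325852
5) -6325852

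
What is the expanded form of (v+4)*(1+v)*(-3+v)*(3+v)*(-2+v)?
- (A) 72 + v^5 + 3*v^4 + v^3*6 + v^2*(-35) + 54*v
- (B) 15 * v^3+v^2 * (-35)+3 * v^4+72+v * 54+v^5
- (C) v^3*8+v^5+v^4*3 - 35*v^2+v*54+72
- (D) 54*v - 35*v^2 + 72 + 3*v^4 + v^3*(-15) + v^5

Expanding (v+4)*(1+v)*(-3+v)*(3+v)*(-2+v):
= 54*v - 35*v^2 + 72 + 3*v^4 + v^3*(-15) + v^5
D) 54*v - 35*v^2 + 72 + 3*v^4 + v^3*(-15) + v^5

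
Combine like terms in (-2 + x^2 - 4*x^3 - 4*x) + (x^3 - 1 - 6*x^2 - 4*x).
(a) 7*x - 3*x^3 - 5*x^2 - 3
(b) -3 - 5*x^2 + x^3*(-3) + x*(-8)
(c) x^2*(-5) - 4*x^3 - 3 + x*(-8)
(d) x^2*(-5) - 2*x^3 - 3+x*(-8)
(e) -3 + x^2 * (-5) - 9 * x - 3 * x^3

Adding the polynomials and combining like terms:
(-2 + x^2 - 4*x^3 - 4*x) + (x^3 - 1 - 6*x^2 - 4*x)
= -3 - 5*x^2 + x^3*(-3) + x*(-8)
b) -3 - 5*x^2 + x^3*(-3) + x*(-8)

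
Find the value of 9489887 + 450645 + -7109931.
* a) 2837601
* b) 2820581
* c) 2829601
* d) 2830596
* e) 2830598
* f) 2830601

First: 9489887 + 450645 = 9940532
Then: 9940532 + -7109931 = 2830601
f) 2830601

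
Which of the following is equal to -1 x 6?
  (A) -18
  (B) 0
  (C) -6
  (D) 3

-1 * 6 = -6
C) -6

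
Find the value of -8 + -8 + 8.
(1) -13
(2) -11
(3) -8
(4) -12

First: -8 + -8 = -16
Then: -16 + 8 = -8
3) -8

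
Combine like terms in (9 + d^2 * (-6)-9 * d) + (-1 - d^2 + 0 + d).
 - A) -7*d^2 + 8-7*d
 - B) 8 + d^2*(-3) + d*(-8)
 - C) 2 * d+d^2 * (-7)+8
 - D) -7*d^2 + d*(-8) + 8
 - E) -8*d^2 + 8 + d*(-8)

Adding the polynomials and combining like terms:
(9 + d^2*(-6) - 9*d) + (-1 - d^2 + 0 + d)
= -7*d^2 + d*(-8) + 8
D) -7*d^2 + d*(-8) + 8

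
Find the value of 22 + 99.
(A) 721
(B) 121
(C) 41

22 + 99 = 121
B) 121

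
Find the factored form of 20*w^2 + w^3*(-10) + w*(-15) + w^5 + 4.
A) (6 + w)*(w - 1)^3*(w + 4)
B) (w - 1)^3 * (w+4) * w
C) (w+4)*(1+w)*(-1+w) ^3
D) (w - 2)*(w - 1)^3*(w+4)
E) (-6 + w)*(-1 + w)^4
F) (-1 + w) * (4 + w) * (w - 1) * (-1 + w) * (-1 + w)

We need to factor 20*w^2 + w^3*(-10) + w*(-15) + w^5 + 4.
The factored form is (-1 + w) * (4 + w) * (w - 1) * (-1 + w) * (-1 + w).
F) (-1 + w) * (4 + w) * (w - 1) * (-1 + w) * (-1 + w)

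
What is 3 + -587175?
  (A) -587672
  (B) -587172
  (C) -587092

3 + -587175 = -587172
B) -587172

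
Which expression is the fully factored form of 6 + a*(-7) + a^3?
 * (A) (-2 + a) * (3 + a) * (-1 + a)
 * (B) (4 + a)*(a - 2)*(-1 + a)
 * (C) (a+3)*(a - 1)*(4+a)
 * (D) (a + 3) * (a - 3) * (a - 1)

We need to factor 6 + a*(-7) + a^3.
The factored form is (-2 + a) * (3 + a) * (-1 + a).
A) (-2 + a) * (3 + a) * (-1 + a)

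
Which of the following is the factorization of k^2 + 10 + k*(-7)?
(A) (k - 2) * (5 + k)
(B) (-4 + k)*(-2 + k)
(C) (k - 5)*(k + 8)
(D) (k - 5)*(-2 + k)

We need to factor k^2 + 10 + k*(-7).
The factored form is (k - 5)*(-2 + k).
D) (k - 5)*(-2 + k)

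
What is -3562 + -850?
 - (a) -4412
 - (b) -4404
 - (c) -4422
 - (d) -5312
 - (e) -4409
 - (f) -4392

-3562 + -850 = -4412
a) -4412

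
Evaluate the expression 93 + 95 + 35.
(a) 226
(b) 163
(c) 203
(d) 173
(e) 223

First: 93 + 95 = 188
Then: 188 + 35 = 223
e) 223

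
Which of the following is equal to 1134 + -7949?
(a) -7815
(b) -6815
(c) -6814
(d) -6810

1134 + -7949 = -6815
b) -6815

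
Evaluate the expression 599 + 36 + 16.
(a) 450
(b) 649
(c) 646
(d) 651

First: 599 + 36 = 635
Then: 635 + 16 = 651
d) 651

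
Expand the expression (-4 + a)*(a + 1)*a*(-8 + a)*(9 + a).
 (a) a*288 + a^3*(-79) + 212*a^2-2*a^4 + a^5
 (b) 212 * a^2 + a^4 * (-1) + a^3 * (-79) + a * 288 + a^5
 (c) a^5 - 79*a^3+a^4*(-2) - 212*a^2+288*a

Expanding (-4 + a)*(a + 1)*a*(-8 + a)*(9 + a):
= a*288 + a^3*(-79) + 212*a^2-2*a^4 + a^5
a) a*288 + a^3*(-79) + 212*a^2-2*a^4 + a^5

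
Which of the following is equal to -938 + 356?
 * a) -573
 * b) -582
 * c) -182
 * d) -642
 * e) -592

-938 + 356 = -582
b) -582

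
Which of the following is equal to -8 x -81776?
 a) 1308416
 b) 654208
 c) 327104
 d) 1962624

-8 * -81776 = 654208
b) 654208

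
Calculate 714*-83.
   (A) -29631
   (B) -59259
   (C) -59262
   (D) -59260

714 * -83 = -59262
C) -59262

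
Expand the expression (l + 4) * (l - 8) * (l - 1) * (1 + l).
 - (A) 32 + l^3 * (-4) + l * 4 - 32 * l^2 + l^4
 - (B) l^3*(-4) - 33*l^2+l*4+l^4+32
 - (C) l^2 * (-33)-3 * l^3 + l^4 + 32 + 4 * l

Expanding (l + 4) * (l - 8) * (l - 1) * (1 + l):
= l^3*(-4) - 33*l^2+l*4+l^4+32
B) l^3*(-4) - 33*l^2+l*4+l^4+32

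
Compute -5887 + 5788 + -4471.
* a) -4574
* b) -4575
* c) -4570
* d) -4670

First: -5887 + 5788 = -99
Then: -99 + -4471 = -4570
c) -4570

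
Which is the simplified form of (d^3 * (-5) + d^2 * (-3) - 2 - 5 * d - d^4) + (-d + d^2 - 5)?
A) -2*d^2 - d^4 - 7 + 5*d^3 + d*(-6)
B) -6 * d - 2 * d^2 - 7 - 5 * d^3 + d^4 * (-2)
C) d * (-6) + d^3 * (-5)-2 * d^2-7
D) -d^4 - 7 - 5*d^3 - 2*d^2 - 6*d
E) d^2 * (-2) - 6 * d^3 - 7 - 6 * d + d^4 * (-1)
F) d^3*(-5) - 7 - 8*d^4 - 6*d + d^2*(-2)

Adding the polynomials and combining like terms:
(d^3*(-5) + d^2*(-3) - 2 - 5*d - d^4) + (-d + d^2 - 5)
= -d^4 - 7 - 5*d^3 - 2*d^2 - 6*d
D) -d^4 - 7 - 5*d^3 - 2*d^2 - 6*d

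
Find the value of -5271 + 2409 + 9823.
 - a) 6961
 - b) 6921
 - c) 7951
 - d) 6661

First: -5271 + 2409 = -2862
Then: -2862 + 9823 = 6961
a) 6961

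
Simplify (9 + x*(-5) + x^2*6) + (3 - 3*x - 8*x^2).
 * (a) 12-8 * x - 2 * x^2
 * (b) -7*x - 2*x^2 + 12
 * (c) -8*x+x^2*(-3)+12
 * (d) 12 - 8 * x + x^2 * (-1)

Adding the polynomials and combining like terms:
(9 + x*(-5) + x^2*6) + (3 - 3*x - 8*x^2)
= 12-8 * x - 2 * x^2
a) 12-8 * x - 2 * x^2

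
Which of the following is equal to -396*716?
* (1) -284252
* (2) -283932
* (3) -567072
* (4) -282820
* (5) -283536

-396 * 716 = -283536
5) -283536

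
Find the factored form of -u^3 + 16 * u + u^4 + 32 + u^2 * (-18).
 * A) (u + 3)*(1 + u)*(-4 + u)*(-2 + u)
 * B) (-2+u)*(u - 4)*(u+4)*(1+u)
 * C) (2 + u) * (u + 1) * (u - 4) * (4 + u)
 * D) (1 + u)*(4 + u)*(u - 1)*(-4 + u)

We need to factor -u^3 + 16 * u + u^4 + 32 + u^2 * (-18).
The factored form is (-2+u)*(u - 4)*(u+4)*(1+u).
B) (-2+u)*(u - 4)*(u+4)*(1+u)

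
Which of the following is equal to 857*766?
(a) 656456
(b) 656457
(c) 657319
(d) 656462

857 * 766 = 656462
d) 656462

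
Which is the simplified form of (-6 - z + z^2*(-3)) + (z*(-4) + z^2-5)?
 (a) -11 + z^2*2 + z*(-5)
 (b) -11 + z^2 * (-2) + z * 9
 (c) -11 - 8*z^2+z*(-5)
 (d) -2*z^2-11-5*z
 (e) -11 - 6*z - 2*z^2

Adding the polynomials and combining like terms:
(-6 - z + z^2*(-3)) + (z*(-4) + z^2 - 5)
= -2*z^2-11-5*z
d) -2*z^2-11-5*z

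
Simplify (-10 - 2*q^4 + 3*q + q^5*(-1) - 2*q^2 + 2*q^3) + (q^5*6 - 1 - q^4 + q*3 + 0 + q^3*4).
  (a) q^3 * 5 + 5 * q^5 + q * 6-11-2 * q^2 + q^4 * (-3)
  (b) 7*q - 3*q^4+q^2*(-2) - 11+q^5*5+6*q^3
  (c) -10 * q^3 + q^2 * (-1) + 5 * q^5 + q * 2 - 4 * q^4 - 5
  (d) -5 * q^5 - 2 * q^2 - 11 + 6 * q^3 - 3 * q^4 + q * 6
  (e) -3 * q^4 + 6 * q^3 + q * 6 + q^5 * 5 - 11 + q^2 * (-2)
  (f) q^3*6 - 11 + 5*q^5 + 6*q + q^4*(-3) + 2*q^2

Adding the polynomials and combining like terms:
(-10 - 2*q^4 + 3*q + q^5*(-1) - 2*q^2 + 2*q^3) + (q^5*6 - 1 - q^4 + q*3 + 0 + q^3*4)
= -3 * q^4 + 6 * q^3 + q * 6 + q^5 * 5 - 11 + q^2 * (-2)
e) -3 * q^4 + 6 * q^3 + q * 6 + q^5 * 5 - 11 + q^2 * (-2)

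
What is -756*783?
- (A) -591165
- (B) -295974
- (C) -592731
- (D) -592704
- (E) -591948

-756 * 783 = -591948
E) -591948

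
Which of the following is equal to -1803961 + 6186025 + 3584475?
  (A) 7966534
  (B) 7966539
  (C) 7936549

First: -1803961 + 6186025 = 4382064
Then: 4382064 + 3584475 = 7966539
B) 7966539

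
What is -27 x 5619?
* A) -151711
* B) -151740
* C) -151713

-27 * 5619 = -151713
C) -151713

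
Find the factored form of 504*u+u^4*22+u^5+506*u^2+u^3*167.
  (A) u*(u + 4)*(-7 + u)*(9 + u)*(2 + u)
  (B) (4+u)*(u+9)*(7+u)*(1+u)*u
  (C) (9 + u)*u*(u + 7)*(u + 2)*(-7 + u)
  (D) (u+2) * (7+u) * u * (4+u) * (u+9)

We need to factor 504*u+u^4*22+u^5+506*u^2+u^3*167.
The factored form is (u+2) * (7+u) * u * (4+u) * (u+9).
D) (u+2) * (7+u) * u * (4+u) * (u+9)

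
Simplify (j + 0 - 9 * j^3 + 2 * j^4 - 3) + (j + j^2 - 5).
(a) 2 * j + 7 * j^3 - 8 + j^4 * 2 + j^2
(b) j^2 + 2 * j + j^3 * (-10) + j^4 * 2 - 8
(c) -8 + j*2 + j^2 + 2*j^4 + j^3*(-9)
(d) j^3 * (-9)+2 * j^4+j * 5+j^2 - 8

Adding the polynomials and combining like terms:
(j + 0 - 9*j^3 + 2*j^4 - 3) + (j + j^2 - 5)
= -8 + j*2 + j^2 + 2*j^4 + j^3*(-9)
c) -8 + j*2 + j^2 + 2*j^4 + j^3*(-9)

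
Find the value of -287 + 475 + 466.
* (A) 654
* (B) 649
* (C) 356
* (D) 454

First: -287 + 475 = 188
Then: 188 + 466 = 654
A) 654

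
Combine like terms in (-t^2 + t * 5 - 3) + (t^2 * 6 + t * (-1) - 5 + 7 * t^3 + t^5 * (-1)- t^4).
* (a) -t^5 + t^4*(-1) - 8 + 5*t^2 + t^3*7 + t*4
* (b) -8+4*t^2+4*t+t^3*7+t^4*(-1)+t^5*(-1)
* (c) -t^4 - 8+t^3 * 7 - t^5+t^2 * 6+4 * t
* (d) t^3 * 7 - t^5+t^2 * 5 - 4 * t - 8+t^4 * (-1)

Adding the polynomials and combining like terms:
(-t^2 + t*5 - 3) + (t^2*6 + t*(-1) - 5 + 7*t^3 + t^5*(-1) - t^4)
= -t^5 + t^4*(-1) - 8 + 5*t^2 + t^3*7 + t*4
a) -t^5 + t^4*(-1) - 8 + 5*t^2 + t^3*7 + t*4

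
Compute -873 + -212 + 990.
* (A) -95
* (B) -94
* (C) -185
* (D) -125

First: -873 + -212 = -1085
Then: -1085 + 990 = -95
A) -95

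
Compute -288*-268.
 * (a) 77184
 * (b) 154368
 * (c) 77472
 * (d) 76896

-288 * -268 = 77184
a) 77184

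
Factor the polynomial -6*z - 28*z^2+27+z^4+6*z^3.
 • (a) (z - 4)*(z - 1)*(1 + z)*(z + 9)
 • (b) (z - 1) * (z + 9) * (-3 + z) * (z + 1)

We need to factor -6*z - 28*z^2+27+z^4+6*z^3.
The factored form is (z - 1) * (z + 9) * (-3 + z) * (z + 1).
b) (z - 1) * (z + 9) * (-3 + z) * (z + 1)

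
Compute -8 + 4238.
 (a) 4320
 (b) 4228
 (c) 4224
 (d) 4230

-8 + 4238 = 4230
d) 4230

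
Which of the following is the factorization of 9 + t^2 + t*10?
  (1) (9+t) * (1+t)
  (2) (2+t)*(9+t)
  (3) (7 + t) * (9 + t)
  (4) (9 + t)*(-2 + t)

We need to factor 9 + t^2 + t*10.
The factored form is (9+t) * (1+t).
1) (9+t) * (1+t)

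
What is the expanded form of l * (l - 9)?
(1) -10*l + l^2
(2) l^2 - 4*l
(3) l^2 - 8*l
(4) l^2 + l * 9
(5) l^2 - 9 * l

Expanding l * (l - 9):
= l^2 - 9 * l
5) l^2 - 9 * l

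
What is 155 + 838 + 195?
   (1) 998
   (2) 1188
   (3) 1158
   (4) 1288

First: 155 + 838 = 993
Then: 993 + 195 = 1188
2) 1188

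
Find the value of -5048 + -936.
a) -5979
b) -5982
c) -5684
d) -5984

-5048 + -936 = -5984
d) -5984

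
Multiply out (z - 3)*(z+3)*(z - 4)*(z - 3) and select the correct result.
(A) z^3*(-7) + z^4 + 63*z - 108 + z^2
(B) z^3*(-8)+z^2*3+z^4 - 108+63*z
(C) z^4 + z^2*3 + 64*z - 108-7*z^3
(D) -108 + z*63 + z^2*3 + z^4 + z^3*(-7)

Expanding (z - 3)*(z+3)*(z - 4)*(z - 3):
= -108 + z*63 + z^2*3 + z^4 + z^3*(-7)
D) -108 + z*63 + z^2*3 + z^4 + z^3*(-7)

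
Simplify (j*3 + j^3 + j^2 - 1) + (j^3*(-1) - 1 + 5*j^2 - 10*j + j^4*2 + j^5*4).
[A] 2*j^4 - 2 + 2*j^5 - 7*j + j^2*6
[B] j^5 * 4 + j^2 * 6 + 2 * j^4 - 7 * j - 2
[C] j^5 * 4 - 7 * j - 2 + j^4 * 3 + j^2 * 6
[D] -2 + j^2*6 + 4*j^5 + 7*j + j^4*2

Adding the polynomials and combining like terms:
(j*3 + j^3 + j^2 - 1) + (j^3*(-1) - 1 + 5*j^2 - 10*j + j^4*2 + j^5*4)
= j^5 * 4 + j^2 * 6 + 2 * j^4 - 7 * j - 2
B) j^5 * 4 + j^2 * 6 + 2 * j^4 - 7 * j - 2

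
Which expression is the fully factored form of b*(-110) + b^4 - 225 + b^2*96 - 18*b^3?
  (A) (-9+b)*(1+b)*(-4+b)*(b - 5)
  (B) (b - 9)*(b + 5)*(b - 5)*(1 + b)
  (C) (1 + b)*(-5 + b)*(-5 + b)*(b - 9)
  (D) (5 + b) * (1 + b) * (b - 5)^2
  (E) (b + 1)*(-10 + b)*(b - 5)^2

We need to factor b*(-110) + b^4 - 225 + b^2*96 - 18*b^3.
The factored form is (1 + b)*(-5 + b)*(-5 + b)*(b - 9).
C) (1 + b)*(-5 + b)*(-5 + b)*(b - 9)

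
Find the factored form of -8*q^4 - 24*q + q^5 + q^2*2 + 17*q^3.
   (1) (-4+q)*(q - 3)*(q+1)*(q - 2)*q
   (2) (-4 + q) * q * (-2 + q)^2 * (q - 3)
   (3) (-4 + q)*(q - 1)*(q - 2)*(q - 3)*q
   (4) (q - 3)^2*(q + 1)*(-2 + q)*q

We need to factor -8*q^4 - 24*q + q^5 + q^2*2 + 17*q^3.
The factored form is (-4+q)*(q - 3)*(q+1)*(q - 2)*q.
1) (-4+q)*(q - 3)*(q+1)*(q - 2)*q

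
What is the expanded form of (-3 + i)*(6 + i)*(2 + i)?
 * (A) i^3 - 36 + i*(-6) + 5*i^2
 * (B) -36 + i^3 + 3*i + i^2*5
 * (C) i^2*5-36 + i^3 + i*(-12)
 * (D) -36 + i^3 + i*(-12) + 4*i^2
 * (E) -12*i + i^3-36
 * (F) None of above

Expanding (-3 + i)*(6 + i)*(2 + i):
= i^2*5-36 + i^3 + i*(-12)
C) i^2*5-36 + i^3 + i*(-12)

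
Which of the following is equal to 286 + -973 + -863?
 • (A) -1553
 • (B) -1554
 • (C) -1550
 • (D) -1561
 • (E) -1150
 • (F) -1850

First: 286 + -973 = -687
Then: -687 + -863 = -1550
C) -1550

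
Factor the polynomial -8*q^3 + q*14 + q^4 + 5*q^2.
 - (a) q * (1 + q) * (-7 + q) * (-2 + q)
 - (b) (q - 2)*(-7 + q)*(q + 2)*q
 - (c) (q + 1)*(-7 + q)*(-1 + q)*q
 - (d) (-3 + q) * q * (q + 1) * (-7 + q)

We need to factor -8*q^3 + q*14 + q^4 + 5*q^2.
The factored form is q * (1 + q) * (-7 + q) * (-2 + q).
a) q * (1 + q) * (-7 + q) * (-2 + q)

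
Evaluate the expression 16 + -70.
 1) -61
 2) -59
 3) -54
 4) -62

16 + -70 = -54
3) -54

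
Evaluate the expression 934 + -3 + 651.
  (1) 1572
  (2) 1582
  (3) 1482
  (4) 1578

First: 934 + -3 = 931
Then: 931 + 651 = 1582
2) 1582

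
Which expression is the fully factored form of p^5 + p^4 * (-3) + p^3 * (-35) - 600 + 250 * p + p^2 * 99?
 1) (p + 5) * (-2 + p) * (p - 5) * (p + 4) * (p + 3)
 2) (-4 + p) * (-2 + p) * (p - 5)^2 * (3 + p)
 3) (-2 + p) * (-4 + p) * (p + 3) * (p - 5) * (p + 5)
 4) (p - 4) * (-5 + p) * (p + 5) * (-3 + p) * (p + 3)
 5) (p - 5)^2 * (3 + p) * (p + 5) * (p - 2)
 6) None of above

We need to factor p^5 + p^4 * (-3) + p^3 * (-35) - 600 + 250 * p + p^2 * 99.
The factored form is (-2 + p) * (-4 + p) * (p + 3) * (p - 5) * (p + 5).
3) (-2 + p) * (-4 + p) * (p + 3) * (p - 5) * (p + 5)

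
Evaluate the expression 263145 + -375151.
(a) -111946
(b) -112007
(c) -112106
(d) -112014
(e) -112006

263145 + -375151 = -112006
e) -112006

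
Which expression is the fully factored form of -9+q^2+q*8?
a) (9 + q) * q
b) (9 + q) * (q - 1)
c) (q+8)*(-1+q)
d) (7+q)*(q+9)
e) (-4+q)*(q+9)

We need to factor -9+q^2+q*8.
The factored form is (9 + q) * (q - 1).
b) (9 + q) * (q - 1)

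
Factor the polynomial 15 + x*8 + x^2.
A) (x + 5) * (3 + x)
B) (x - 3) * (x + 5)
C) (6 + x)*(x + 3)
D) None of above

We need to factor 15 + x*8 + x^2.
The factored form is (x + 5) * (3 + x).
A) (x + 5) * (3 + x)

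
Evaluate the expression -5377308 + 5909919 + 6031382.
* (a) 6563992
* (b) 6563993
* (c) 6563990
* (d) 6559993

First: -5377308 + 5909919 = 532611
Then: 532611 + 6031382 = 6563993
b) 6563993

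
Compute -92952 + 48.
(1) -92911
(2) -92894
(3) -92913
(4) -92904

-92952 + 48 = -92904
4) -92904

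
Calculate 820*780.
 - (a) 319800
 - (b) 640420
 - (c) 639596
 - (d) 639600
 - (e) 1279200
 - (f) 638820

820 * 780 = 639600
d) 639600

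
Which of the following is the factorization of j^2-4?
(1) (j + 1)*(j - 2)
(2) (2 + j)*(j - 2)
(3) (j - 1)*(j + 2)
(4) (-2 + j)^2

We need to factor j^2-4.
The factored form is (2 + j)*(j - 2).
2) (2 + j)*(j - 2)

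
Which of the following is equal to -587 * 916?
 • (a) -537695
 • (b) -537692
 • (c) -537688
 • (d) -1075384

-587 * 916 = -537692
b) -537692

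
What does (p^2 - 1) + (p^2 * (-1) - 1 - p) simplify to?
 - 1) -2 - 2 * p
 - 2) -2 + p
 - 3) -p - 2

Adding the polynomials and combining like terms:
(p^2 - 1) + (p^2*(-1) - 1 - p)
= -p - 2
3) -p - 2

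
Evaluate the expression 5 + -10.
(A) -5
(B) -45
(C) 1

5 + -10 = -5
A) -5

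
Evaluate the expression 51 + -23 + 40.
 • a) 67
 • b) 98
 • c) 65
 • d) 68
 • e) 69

First: 51 + -23 = 28
Then: 28 + 40 = 68
d) 68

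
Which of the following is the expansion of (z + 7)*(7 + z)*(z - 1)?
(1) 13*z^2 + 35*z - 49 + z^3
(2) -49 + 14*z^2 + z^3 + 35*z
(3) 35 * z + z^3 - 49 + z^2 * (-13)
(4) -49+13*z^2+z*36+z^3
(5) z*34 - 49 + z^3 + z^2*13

Expanding (z + 7)*(7 + z)*(z - 1):
= 13*z^2 + 35*z - 49 + z^3
1) 13*z^2 + 35*z - 49 + z^3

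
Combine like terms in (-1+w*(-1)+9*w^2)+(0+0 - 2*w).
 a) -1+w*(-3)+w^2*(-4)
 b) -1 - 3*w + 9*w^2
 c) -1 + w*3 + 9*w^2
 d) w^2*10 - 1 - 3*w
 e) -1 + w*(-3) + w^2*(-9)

Adding the polynomials and combining like terms:
(-1 + w*(-1) + 9*w^2) + (0 + 0 - 2*w)
= -1 - 3*w + 9*w^2
b) -1 - 3*w + 9*w^2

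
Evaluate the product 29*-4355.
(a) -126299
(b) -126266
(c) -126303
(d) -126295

29 * -4355 = -126295
d) -126295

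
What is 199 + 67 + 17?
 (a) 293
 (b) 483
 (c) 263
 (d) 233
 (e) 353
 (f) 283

First: 199 + 67 = 266
Then: 266 + 17 = 283
f) 283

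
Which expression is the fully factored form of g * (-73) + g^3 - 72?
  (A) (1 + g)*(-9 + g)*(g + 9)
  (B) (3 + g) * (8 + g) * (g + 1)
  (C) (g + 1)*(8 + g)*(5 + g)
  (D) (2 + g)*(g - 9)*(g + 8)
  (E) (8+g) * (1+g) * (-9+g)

We need to factor g * (-73) + g^3 - 72.
The factored form is (8+g) * (1+g) * (-9+g).
E) (8+g) * (1+g) * (-9+g)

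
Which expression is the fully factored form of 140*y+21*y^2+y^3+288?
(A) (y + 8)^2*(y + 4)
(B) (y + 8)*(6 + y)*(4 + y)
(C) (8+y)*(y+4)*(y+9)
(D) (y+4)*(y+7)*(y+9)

We need to factor 140*y+21*y^2+y^3+288.
The factored form is (8+y)*(y+4)*(y+9).
C) (8+y)*(y+4)*(y+9)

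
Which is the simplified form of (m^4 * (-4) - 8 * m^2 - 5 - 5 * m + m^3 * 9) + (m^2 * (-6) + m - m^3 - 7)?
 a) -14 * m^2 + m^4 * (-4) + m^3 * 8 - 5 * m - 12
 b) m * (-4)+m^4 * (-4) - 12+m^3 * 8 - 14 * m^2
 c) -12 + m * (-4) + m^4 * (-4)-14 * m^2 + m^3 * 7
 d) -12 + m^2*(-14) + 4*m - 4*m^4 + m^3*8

Adding the polynomials and combining like terms:
(m^4*(-4) - 8*m^2 - 5 - 5*m + m^3*9) + (m^2*(-6) + m - m^3 - 7)
= m * (-4)+m^4 * (-4) - 12+m^3 * 8 - 14 * m^2
b) m * (-4)+m^4 * (-4) - 12+m^3 * 8 - 14 * m^2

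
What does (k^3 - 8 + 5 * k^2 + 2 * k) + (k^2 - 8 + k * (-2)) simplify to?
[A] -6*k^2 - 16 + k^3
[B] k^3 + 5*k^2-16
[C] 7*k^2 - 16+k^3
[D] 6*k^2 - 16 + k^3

Adding the polynomials and combining like terms:
(k^3 - 8 + 5*k^2 + 2*k) + (k^2 - 8 + k*(-2))
= 6*k^2 - 16 + k^3
D) 6*k^2 - 16 + k^3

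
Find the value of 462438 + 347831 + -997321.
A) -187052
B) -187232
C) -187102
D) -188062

First: 462438 + 347831 = 810269
Then: 810269 + -997321 = -187052
A) -187052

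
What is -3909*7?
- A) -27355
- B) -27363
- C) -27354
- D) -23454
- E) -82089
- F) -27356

-3909 * 7 = -27363
B) -27363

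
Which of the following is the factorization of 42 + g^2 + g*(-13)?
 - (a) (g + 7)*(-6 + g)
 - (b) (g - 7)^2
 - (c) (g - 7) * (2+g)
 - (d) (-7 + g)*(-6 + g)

We need to factor 42 + g^2 + g*(-13).
The factored form is (-7 + g)*(-6 + g).
d) (-7 + g)*(-6 + g)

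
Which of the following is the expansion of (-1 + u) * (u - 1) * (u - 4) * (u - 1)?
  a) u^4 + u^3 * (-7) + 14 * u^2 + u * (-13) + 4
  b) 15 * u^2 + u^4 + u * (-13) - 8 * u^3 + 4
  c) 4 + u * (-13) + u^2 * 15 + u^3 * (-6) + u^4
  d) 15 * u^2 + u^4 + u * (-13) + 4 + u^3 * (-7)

Expanding (-1 + u) * (u - 1) * (u - 4) * (u - 1):
= 15 * u^2 + u^4 + u * (-13) + 4 + u^3 * (-7)
d) 15 * u^2 + u^4 + u * (-13) + 4 + u^3 * (-7)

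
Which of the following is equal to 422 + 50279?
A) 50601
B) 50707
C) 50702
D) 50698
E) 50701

422 + 50279 = 50701
E) 50701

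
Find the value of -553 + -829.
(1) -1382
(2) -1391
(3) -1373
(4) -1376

-553 + -829 = -1382
1) -1382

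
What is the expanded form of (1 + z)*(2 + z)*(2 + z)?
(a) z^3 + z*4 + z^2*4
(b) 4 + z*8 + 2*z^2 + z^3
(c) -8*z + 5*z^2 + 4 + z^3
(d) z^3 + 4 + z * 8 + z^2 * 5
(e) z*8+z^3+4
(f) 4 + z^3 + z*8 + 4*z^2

Expanding (1 + z)*(2 + z)*(2 + z):
= z^3 + 4 + z * 8 + z^2 * 5
d) z^3 + 4 + z * 8 + z^2 * 5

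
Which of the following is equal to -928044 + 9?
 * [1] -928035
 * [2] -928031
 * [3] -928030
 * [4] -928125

-928044 + 9 = -928035
1) -928035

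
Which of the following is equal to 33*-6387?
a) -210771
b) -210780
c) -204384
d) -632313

33 * -6387 = -210771
a) -210771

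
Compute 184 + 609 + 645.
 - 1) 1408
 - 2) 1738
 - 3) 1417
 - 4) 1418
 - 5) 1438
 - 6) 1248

First: 184 + 609 = 793
Then: 793 + 645 = 1438
5) 1438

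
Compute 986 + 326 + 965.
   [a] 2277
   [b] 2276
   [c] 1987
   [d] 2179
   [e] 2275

First: 986 + 326 = 1312
Then: 1312 + 965 = 2277
a) 2277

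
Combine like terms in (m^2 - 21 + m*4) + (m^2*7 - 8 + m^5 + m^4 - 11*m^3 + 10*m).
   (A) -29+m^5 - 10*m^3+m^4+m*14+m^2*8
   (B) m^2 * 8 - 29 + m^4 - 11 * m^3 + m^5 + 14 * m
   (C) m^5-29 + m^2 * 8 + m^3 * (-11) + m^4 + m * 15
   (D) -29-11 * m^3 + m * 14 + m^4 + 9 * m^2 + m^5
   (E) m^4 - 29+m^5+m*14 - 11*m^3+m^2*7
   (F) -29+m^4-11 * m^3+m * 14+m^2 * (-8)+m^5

Adding the polynomials and combining like terms:
(m^2 - 21 + m*4) + (m^2*7 - 8 + m^5 + m^4 - 11*m^3 + 10*m)
= m^2 * 8 - 29 + m^4 - 11 * m^3 + m^5 + 14 * m
B) m^2 * 8 - 29 + m^4 - 11 * m^3 + m^5 + 14 * m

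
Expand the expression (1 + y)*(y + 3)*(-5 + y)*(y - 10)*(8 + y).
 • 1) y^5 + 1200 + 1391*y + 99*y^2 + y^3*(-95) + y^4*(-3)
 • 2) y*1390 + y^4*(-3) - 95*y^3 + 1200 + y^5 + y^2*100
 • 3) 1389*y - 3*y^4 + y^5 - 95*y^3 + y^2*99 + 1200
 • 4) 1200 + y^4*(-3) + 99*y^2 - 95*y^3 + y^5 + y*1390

Expanding (1 + y)*(y + 3)*(-5 + y)*(y - 10)*(8 + y):
= 1200 + y^4*(-3) + 99*y^2 - 95*y^3 + y^5 + y*1390
4) 1200 + y^4*(-3) + 99*y^2 - 95*y^3 + y^5 + y*1390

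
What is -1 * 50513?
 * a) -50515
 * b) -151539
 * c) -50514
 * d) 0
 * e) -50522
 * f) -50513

-1 * 50513 = -50513
f) -50513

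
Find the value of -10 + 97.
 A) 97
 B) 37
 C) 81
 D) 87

-10 + 97 = 87
D) 87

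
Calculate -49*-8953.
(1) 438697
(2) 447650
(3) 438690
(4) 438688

-49 * -8953 = 438697
1) 438697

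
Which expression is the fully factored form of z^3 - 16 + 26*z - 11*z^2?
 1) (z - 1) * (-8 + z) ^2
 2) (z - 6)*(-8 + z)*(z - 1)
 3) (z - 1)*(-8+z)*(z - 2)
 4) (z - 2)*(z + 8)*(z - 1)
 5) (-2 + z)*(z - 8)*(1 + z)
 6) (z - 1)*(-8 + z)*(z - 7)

We need to factor z^3 - 16 + 26*z - 11*z^2.
The factored form is (z - 1)*(-8+z)*(z - 2).
3) (z - 1)*(-8+z)*(z - 2)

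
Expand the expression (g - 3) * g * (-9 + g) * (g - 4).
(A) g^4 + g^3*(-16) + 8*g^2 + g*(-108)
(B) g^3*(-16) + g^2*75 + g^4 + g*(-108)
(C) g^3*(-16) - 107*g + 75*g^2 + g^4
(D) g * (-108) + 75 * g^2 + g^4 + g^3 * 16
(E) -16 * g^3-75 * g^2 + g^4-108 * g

Expanding (g - 3) * g * (-9 + g) * (g - 4):
= g^3*(-16) + g^2*75 + g^4 + g*(-108)
B) g^3*(-16) + g^2*75 + g^4 + g*(-108)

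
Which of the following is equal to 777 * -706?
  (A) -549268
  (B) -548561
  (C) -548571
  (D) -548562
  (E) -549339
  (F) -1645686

777 * -706 = -548562
D) -548562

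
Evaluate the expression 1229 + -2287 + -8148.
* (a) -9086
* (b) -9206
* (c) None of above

First: 1229 + -2287 = -1058
Then: -1058 + -8148 = -9206
b) -9206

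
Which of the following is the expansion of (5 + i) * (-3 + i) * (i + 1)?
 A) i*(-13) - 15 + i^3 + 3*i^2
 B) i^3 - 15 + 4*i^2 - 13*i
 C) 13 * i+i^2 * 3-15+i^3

Expanding (5 + i) * (-3 + i) * (i + 1):
= i*(-13) - 15 + i^3 + 3*i^2
A) i*(-13) - 15 + i^3 + 3*i^2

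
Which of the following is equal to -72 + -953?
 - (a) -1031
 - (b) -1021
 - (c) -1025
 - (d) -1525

-72 + -953 = -1025
c) -1025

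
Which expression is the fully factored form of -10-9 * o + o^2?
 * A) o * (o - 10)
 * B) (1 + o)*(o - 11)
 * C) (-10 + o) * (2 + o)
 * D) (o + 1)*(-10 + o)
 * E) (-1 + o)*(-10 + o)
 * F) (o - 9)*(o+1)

We need to factor -10-9 * o + o^2.
The factored form is (o + 1)*(-10 + o).
D) (o + 1)*(-10 + o)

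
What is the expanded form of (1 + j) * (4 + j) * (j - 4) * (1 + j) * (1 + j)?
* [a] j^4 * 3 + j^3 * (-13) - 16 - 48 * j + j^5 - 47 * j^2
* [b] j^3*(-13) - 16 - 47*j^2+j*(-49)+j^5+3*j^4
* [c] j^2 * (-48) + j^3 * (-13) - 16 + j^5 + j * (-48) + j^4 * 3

Expanding (1 + j) * (4 + j) * (j - 4) * (1 + j) * (1 + j):
= j^4 * 3 + j^3 * (-13) - 16 - 48 * j + j^5 - 47 * j^2
a) j^4 * 3 + j^3 * (-13) - 16 - 48 * j + j^5 - 47 * j^2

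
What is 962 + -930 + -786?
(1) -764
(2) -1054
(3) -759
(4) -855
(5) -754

First: 962 + -930 = 32
Then: 32 + -786 = -754
5) -754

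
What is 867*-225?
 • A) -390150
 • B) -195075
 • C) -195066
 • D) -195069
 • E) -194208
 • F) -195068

867 * -225 = -195075
B) -195075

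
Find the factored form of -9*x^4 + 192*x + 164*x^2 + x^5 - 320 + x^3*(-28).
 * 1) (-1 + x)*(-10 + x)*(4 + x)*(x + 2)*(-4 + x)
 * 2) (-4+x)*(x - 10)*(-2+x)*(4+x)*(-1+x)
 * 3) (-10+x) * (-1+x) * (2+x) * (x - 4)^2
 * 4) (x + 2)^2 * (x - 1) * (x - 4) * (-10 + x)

We need to factor -9*x^4 + 192*x + 164*x^2 + x^5 - 320 + x^3*(-28).
The factored form is (-1 + x)*(-10 + x)*(4 + x)*(x + 2)*(-4 + x).
1) (-1 + x)*(-10 + x)*(4 + x)*(x + 2)*(-4 + x)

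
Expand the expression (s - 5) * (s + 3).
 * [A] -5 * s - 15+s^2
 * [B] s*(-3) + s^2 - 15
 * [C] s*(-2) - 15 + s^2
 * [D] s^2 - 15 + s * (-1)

Expanding (s - 5) * (s + 3):
= s*(-2) - 15 + s^2
C) s*(-2) - 15 + s^2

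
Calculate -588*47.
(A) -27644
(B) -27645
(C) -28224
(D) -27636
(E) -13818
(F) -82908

-588 * 47 = -27636
D) -27636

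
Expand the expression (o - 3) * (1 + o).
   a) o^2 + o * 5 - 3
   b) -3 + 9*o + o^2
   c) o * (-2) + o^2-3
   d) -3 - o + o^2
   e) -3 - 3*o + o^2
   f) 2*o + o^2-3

Expanding (o - 3) * (1 + o):
= o * (-2) + o^2-3
c) o * (-2) + o^2-3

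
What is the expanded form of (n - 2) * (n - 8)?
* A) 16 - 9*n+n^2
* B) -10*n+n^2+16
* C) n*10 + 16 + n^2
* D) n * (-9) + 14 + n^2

Expanding (n - 2) * (n - 8):
= -10*n+n^2+16
B) -10*n+n^2+16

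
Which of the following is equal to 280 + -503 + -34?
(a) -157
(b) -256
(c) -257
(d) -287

First: 280 + -503 = -223
Then: -223 + -34 = -257
c) -257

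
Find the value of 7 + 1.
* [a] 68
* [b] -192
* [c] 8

7 + 1 = 8
c) 8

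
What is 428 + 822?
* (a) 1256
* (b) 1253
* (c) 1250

428 + 822 = 1250
c) 1250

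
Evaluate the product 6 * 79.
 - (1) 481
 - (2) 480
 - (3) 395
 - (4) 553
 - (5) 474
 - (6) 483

6 * 79 = 474
5) 474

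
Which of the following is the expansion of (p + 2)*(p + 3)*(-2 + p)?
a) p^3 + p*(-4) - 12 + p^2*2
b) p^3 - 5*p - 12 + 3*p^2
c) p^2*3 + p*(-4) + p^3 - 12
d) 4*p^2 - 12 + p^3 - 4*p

Expanding (p + 2)*(p + 3)*(-2 + p):
= p^2*3 + p*(-4) + p^3 - 12
c) p^2*3 + p*(-4) + p^3 - 12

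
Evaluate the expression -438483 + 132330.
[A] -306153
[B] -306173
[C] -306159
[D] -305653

-438483 + 132330 = -306153
A) -306153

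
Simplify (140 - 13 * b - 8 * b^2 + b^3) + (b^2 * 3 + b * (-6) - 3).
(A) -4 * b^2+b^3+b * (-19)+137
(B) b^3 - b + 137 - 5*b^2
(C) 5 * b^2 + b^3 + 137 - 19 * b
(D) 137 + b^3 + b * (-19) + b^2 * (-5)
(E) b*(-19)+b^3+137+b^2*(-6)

Adding the polynomials and combining like terms:
(140 - 13*b - 8*b^2 + b^3) + (b^2*3 + b*(-6) - 3)
= 137 + b^3 + b * (-19) + b^2 * (-5)
D) 137 + b^3 + b * (-19) + b^2 * (-5)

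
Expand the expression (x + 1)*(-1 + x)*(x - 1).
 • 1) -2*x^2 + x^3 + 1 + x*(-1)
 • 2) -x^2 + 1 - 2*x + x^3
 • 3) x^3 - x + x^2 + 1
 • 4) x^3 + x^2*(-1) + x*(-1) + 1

Expanding (x + 1)*(-1 + x)*(x - 1):
= x^3 + x^2*(-1) + x*(-1) + 1
4) x^3 + x^2*(-1) + x*(-1) + 1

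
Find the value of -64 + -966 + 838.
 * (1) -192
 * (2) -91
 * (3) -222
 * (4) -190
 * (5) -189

First: -64 + -966 = -1030
Then: -1030 + 838 = -192
1) -192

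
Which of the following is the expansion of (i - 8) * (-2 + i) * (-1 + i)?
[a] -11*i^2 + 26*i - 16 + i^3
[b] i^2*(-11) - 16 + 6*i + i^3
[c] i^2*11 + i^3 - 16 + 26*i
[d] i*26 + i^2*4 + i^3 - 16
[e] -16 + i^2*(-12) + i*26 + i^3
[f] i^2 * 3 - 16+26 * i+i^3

Expanding (i - 8) * (-2 + i) * (-1 + i):
= -11*i^2 + 26*i - 16 + i^3
a) -11*i^2 + 26*i - 16 + i^3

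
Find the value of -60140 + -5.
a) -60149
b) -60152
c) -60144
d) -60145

-60140 + -5 = -60145
d) -60145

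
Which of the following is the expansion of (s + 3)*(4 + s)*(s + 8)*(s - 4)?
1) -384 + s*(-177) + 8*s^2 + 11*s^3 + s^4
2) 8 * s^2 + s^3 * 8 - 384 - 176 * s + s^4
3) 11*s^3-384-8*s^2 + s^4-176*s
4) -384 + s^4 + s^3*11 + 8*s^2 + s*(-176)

Expanding (s + 3)*(4 + s)*(s + 8)*(s - 4):
= -384 + s^4 + s^3*11 + 8*s^2 + s*(-176)
4) -384 + s^4 + s^3*11 + 8*s^2 + s*(-176)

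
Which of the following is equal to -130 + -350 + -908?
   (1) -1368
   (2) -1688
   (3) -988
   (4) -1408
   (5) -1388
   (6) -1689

First: -130 + -350 = -480
Then: -480 + -908 = -1388
5) -1388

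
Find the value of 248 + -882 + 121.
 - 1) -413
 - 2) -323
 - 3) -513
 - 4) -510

First: 248 + -882 = -634
Then: -634 + 121 = -513
3) -513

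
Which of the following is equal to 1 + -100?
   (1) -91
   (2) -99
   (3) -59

1 + -100 = -99
2) -99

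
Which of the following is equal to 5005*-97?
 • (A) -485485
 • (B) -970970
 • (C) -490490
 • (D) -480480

5005 * -97 = -485485
A) -485485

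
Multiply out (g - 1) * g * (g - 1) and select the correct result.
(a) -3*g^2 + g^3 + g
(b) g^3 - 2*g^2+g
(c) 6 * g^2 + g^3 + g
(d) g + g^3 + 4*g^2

Expanding (g - 1) * g * (g - 1):
= g^3 - 2*g^2+g
b) g^3 - 2*g^2+g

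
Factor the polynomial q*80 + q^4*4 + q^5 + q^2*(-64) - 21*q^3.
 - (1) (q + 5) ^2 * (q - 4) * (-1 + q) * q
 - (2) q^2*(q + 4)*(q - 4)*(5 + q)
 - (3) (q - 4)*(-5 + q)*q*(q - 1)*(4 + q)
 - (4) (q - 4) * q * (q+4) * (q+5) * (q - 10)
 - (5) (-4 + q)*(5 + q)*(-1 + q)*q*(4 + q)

We need to factor q*80 + q^4*4 + q^5 + q^2*(-64) - 21*q^3.
The factored form is (-4 + q)*(5 + q)*(-1 + q)*q*(4 + q).
5) (-4 + q)*(5 + q)*(-1 + q)*q*(4 + q)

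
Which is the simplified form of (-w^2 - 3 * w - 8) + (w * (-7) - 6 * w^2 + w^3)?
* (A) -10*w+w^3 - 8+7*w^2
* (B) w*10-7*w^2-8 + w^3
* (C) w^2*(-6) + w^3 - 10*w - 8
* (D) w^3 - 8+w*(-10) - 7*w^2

Adding the polynomials and combining like terms:
(-w^2 - 3*w - 8) + (w*(-7) - 6*w^2 + w^3)
= w^3 - 8+w*(-10) - 7*w^2
D) w^3 - 8+w*(-10) - 7*w^2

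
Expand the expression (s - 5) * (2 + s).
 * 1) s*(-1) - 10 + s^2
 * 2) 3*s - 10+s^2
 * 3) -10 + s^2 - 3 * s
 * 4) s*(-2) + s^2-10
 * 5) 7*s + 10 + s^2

Expanding (s - 5) * (2 + s):
= -10 + s^2 - 3 * s
3) -10 + s^2 - 3 * s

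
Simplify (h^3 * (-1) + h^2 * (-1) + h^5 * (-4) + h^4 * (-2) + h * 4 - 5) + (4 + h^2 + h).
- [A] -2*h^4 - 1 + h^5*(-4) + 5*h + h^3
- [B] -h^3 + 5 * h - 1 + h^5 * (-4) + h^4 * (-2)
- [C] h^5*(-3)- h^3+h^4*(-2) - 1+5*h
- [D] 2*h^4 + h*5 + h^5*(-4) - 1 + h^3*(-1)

Adding the polynomials and combining like terms:
(h^3*(-1) + h^2*(-1) + h^5*(-4) + h^4*(-2) + h*4 - 5) + (4 + h^2 + h)
= -h^3 + 5 * h - 1 + h^5 * (-4) + h^4 * (-2)
B) -h^3 + 5 * h - 1 + h^5 * (-4) + h^4 * (-2)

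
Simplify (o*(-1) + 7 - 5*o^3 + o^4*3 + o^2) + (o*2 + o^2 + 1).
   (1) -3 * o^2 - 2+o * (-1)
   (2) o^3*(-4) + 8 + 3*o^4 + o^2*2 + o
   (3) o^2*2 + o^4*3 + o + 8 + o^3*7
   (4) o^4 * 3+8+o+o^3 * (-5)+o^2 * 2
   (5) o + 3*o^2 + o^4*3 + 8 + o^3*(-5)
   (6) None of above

Adding the polynomials and combining like terms:
(o*(-1) + 7 - 5*o^3 + o^4*3 + o^2) + (o*2 + o^2 + 1)
= o^4 * 3+8+o+o^3 * (-5)+o^2 * 2
4) o^4 * 3+8+o+o^3 * (-5)+o^2 * 2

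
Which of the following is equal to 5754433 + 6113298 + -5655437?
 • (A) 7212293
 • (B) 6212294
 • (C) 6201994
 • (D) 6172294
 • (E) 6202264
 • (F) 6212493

First: 5754433 + 6113298 = 11867731
Then: 11867731 + -5655437 = 6212294
B) 6212294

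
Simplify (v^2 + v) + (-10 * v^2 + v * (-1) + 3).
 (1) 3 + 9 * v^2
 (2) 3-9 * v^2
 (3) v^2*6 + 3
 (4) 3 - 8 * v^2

Adding the polynomials and combining like terms:
(v^2 + v) + (-10*v^2 + v*(-1) + 3)
= 3-9 * v^2
2) 3-9 * v^2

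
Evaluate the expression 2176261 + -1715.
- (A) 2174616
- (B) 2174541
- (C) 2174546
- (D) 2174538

2176261 + -1715 = 2174546
C) 2174546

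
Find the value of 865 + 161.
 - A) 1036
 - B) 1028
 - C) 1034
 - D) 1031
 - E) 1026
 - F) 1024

865 + 161 = 1026
E) 1026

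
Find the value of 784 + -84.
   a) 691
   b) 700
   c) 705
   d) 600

784 + -84 = 700
b) 700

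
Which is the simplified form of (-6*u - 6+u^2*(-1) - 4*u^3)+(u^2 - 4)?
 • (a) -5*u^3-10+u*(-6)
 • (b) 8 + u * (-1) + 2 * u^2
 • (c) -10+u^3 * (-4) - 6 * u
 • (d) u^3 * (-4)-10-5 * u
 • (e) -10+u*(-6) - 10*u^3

Adding the polynomials and combining like terms:
(-6*u - 6 + u^2*(-1) - 4*u^3) + (u^2 - 4)
= -10+u^3 * (-4) - 6 * u
c) -10+u^3 * (-4) - 6 * u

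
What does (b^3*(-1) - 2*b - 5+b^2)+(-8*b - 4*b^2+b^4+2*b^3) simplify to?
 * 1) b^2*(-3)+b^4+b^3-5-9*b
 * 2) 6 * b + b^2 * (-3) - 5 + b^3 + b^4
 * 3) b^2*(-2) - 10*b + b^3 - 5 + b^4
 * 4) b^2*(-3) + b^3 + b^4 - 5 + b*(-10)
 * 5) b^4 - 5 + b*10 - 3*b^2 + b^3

Adding the polynomials and combining like terms:
(b^3*(-1) - 2*b - 5 + b^2) + (-8*b - 4*b^2 + b^4 + 2*b^3)
= b^2*(-3) + b^3 + b^4 - 5 + b*(-10)
4) b^2*(-3) + b^3 + b^4 - 5 + b*(-10)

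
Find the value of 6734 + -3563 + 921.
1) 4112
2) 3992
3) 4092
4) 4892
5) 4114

First: 6734 + -3563 = 3171
Then: 3171 + 921 = 4092
3) 4092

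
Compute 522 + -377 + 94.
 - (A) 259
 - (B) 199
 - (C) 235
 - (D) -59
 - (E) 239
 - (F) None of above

First: 522 + -377 = 145
Then: 145 + 94 = 239
E) 239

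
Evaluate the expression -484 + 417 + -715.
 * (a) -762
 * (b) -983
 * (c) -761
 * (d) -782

First: -484 + 417 = -67
Then: -67 + -715 = -782
d) -782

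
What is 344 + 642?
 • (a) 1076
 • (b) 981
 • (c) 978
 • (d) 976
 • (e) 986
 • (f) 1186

344 + 642 = 986
e) 986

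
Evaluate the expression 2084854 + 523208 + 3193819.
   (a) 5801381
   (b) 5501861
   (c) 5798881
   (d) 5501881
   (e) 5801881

First: 2084854 + 523208 = 2608062
Then: 2608062 + 3193819 = 5801881
e) 5801881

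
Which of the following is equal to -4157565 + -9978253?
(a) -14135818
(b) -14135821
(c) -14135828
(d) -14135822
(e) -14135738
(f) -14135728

-4157565 + -9978253 = -14135818
a) -14135818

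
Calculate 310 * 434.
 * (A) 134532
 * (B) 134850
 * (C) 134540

310 * 434 = 134540
C) 134540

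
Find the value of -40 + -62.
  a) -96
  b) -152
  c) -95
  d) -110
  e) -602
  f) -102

-40 + -62 = -102
f) -102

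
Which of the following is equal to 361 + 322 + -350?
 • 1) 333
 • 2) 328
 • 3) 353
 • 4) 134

First: 361 + 322 = 683
Then: 683 + -350 = 333
1) 333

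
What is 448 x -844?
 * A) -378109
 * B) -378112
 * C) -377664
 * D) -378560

448 * -844 = -378112
B) -378112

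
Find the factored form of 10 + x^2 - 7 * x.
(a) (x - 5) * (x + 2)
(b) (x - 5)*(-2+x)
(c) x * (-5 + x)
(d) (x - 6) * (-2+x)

We need to factor 10 + x^2 - 7 * x.
The factored form is (x - 5)*(-2+x).
b) (x - 5)*(-2+x)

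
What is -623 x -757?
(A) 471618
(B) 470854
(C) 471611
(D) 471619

-623 * -757 = 471611
C) 471611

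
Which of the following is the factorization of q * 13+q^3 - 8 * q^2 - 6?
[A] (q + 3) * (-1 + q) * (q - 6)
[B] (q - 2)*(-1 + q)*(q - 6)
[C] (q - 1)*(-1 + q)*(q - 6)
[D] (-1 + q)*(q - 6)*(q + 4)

We need to factor q * 13+q^3 - 8 * q^2 - 6.
The factored form is (q - 1)*(-1 + q)*(q - 6).
C) (q - 1)*(-1 + q)*(q - 6)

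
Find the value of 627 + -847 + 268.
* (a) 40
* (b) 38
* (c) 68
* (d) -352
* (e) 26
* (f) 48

First: 627 + -847 = -220
Then: -220 + 268 = 48
f) 48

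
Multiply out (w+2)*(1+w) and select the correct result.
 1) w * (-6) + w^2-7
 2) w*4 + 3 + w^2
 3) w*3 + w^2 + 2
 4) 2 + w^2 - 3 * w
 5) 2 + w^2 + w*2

Expanding (w+2)*(1+w):
= w*3 + w^2 + 2
3) w*3 + w^2 + 2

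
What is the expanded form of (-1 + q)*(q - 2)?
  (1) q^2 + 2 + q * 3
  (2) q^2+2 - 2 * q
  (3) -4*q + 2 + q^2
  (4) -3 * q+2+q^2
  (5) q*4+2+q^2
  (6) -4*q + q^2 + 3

Expanding (-1 + q)*(q - 2):
= -3 * q+2+q^2
4) -3 * q+2+q^2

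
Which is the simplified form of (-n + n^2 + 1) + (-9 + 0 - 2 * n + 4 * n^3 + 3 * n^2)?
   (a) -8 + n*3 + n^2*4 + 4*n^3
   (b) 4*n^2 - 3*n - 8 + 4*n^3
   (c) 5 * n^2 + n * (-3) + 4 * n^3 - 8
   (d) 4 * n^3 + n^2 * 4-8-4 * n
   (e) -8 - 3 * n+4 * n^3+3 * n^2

Adding the polynomials and combining like terms:
(-n + n^2 + 1) + (-9 + 0 - 2*n + 4*n^3 + 3*n^2)
= 4*n^2 - 3*n - 8 + 4*n^3
b) 4*n^2 - 3*n - 8 + 4*n^3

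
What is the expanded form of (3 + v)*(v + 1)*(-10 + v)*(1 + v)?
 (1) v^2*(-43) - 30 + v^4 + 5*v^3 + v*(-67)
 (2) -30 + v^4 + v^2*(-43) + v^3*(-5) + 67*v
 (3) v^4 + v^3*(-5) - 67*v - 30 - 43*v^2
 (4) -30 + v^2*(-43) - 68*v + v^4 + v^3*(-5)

Expanding (3 + v)*(v + 1)*(-10 + v)*(1 + v):
= v^4 + v^3*(-5) - 67*v - 30 - 43*v^2
3) v^4 + v^3*(-5) - 67*v - 30 - 43*v^2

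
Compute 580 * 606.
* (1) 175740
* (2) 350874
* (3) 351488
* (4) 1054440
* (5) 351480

580 * 606 = 351480
5) 351480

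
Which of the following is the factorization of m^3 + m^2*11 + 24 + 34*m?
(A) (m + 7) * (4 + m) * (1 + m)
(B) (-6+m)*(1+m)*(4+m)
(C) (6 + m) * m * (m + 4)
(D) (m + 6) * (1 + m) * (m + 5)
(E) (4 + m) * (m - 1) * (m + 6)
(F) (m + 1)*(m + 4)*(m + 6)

We need to factor m^3 + m^2*11 + 24 + 34*m.
The factored form is (m + 1)*(m + 4)*(m + 6).
F) (m + 1)*(m + 4)*(m + 6)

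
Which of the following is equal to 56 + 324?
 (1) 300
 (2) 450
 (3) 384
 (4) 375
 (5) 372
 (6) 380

56 + 324 = 380
6) 380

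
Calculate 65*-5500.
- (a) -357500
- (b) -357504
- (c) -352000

65 * -5500 = -357500
a) -357500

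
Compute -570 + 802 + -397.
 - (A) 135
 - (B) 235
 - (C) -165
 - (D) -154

First: -570 + 802 = 232
Then: 232 + -397 = -165
C) -165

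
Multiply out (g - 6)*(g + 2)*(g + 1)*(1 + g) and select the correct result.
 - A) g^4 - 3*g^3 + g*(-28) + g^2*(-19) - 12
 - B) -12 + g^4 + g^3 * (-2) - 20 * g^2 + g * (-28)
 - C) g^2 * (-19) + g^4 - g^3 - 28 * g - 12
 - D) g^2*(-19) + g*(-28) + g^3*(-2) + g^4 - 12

Expanding (g - 6)*(g + 2)*(g + 1)*(1 + g):
= g^2*(-19) + g*(-28) + g^3*(-2) + g^4 - 12
D) g^2*(-19) + g*(-28) + g^3*(-2) + g^4 - 12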